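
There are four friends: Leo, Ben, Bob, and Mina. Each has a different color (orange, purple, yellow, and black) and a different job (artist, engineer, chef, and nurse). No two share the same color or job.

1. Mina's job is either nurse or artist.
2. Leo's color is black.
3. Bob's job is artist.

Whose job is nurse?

Mina

With clues 1–3, Ben, Bob, and Leo are impossible for the one with job nurse.
That leaves Mina.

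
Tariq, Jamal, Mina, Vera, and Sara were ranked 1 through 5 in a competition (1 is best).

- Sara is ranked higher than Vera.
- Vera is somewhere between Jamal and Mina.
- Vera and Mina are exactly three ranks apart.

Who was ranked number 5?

With clue 1, Sara is ruled out for rank 5.
With clues 1–2, Vera is ruled out for rank 5.
With clues 1–3, Mina and Tariq are ruled out for rank 5.
So rank 5 is Jamal.

Jamal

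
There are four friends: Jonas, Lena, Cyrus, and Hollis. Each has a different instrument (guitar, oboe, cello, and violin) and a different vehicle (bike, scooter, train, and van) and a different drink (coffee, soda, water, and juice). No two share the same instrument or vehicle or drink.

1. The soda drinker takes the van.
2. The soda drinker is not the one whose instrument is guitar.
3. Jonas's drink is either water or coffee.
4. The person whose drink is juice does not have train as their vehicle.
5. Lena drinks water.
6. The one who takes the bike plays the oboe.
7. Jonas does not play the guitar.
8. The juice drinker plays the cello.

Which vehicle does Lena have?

train

With clues 1–5, van is impossible for Lena's vehicle.
With clues 1–8, bike and scooter are impossible for Lena's vehicle.
That leaves train.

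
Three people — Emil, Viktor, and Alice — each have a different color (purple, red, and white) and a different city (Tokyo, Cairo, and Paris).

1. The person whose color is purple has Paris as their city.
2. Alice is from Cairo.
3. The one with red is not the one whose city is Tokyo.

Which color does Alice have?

With clues 1–2, purple is impossible for Alice's color.
With clues 1–3, white is impossible for Alice's color.
That leaves red.

red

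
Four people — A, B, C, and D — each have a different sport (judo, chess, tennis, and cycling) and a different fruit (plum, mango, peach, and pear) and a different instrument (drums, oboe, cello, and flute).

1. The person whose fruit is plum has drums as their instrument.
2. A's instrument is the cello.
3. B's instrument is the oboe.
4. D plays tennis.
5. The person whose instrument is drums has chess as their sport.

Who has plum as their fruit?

C

With clues 1–2, A is impossible for the one with fruit plum.
With clues 1–3, B is impossible for the one with fruit plum.
With clues 1–5, D is impossible for the one with fruit plum.
That leaves C.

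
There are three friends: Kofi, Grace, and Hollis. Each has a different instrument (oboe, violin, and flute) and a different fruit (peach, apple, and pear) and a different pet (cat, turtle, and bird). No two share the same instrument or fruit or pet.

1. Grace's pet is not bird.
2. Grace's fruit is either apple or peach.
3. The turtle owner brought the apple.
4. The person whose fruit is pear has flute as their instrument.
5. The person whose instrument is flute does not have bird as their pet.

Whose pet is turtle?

With clues 1–5, Hollis and Kofi are impossible for the one with pet turtle.
That leaves Grace.

Grace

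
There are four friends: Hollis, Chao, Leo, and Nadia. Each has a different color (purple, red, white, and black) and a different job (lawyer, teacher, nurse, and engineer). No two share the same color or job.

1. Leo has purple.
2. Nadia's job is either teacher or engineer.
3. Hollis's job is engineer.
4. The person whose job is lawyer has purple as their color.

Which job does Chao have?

With clues 1–3, engineer and teacher are impossible for Chao's job.
With clues 1–4, lawyer is impossible for Chao's job.
That leaves nurse.

nurse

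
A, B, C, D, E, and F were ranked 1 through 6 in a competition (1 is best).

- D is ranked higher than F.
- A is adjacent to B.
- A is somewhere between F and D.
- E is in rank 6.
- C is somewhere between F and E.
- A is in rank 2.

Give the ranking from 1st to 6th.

From clue 1: D is in {1,2,3,4,5}.
From clues 1–3: D is in {1,2,3}.
From clues 1–4: E → rank 6.
From clues 1–5: D → rank 1, F → rank 4, C → rank 5.
From clues 1–6: A → rank 2, B → rank 3.

D, A, B, F, C, E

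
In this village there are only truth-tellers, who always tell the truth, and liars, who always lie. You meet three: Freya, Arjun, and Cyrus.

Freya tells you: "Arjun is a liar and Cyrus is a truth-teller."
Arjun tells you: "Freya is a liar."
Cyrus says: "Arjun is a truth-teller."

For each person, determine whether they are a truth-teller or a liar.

Consider Freya. Suppose Freya is a truth-teller.
Then no assignment of the remaining roles makes every statement match its speaker's type — contradiction.
So Freya is a liar.
With that fixed, Arjun's statement is true, so Arjun is a truth-teller.
With that fixed, Cyrus's statement is true, so Cyrus is a truth-teller.

Freya: liar, Arjun: truth-teller, Cyrus: truth-teller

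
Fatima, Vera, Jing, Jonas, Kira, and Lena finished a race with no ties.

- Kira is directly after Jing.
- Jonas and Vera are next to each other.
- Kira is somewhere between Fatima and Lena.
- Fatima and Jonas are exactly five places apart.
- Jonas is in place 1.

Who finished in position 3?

Lena

With clues 1–3, Jing is ruled out for place 3.
With clues 1–4, Fatima, Jonas, and Vera are ruled out for place 3.
With clues 1–5, Kira is ruled out for place 3.
So place 3 is Lena.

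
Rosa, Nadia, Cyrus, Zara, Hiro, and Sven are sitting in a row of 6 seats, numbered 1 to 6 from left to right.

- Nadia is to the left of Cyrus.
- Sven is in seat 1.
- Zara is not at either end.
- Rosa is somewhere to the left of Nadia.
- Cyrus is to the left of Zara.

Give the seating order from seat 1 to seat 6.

From clue 1: Nadia is in {1,2,3,4,5}.
From clues 1–2: Sven → seat 1.
From clues 1–3: Nadia is in {2,3,4,5}.
From clues 1–4: Rosa is in {2,3,4}.
From clues 1–5: Rosa → seat 2, Nadia → seat 3, Cyrus → seat 4, Zara → seat 5, Hiro → seat 6.

Sven, Rosa, Nadia, Cyrus, Zara, Hiro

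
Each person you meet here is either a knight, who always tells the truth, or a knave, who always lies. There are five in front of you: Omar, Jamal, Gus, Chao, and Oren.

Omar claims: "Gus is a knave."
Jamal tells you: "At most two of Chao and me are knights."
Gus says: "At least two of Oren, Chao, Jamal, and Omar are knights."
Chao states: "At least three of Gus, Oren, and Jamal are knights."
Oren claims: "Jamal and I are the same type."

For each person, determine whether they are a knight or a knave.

Omar: knave, Jamal: knight, Gus: knight, Chao: knight, Oren: knight

Regardless of anyone's role, Jamal's statement is true, so Jamal is a knight.
Consider Omar. Suppose Omar is a knight.
Then no assignment of the remaining roles makes every statement match its speaker's type — contradiction.
So Omar is a knave.
Consider Gus. Suppose Gus is a knave.
Then Omar's statement comes out true, contradicting Omar being a knave.
So Gus is a knight.
Consider Chao. Suppose Chao is a knave.
Then no assignment of the remaining roles makes every statement match its speaker's type — contradiction.
So Chao is a knight.
Consider Oren. Suppose Oren is a knave.
Then Chao's statement comes out false, contradicting Chao being a knight.
So Oren is a knight.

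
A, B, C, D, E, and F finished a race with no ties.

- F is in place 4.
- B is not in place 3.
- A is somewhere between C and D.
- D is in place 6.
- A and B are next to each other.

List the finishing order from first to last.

C, B, A, F, E, D

From clue 1: F → place 4.
From clues 1–2: B is in {1,2,5,6}.
From clues 1–3: A is in {2,3,5}.
From clues 1–4: D → place 6.
From clues 1–5: C → place 1, B → place 2, A → place 3, E → place 5.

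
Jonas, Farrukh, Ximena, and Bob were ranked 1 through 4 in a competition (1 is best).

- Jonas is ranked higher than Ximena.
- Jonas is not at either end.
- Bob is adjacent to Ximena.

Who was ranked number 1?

Farrukh

With clue 1, Ximena is ruled out for rank 1.
With clues 1–2, Jonas is ruled out for rank 1.
With clues 1–3, Bob is ruled out for rank 1.
So rank 1 is Farrukh.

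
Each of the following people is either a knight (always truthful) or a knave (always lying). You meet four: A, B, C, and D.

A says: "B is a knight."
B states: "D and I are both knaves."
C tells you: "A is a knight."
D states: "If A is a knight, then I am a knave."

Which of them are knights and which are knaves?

Consider A. Suppose A is a knight.
Then whichever role D has, D's statement has the wrong truth value — contradiction.
So A is a knave.
With that fixed, C's statement is false, so C is a knave.
With that fixed, D's statement is true, so D is a knight.
With that fixed, B's statement is false, so B is a knave.

A: knave, B: knave, C: knave, D: knight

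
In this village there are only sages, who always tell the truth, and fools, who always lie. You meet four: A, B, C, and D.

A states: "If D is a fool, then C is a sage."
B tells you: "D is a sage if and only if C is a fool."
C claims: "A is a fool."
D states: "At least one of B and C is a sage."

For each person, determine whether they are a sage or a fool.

Consider A. Suppose A is a fool.
Then no assignment of the remaining roles makes every statement match its speaker's type — contradiction.
So A is a sage.
With that fixed, C's statement is false, so C is a fool.
Consider B. Suppose B is a fool.
Then no assignment of the remaining roles makes every statement match its speaker's type — contradiction.
So B is a sage.
With that fixed, D's statement is true, so D is a sage.

A: sage, B: sage, C: fool, D: sage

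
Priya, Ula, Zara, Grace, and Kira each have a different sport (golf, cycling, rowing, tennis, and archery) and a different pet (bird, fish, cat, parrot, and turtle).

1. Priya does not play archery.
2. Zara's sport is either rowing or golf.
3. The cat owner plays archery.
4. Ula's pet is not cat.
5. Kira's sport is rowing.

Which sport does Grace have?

With clues 1–5, cycling, golf, rowing, and tennis are impossible for Grace's sport.
That leaves archery.

archery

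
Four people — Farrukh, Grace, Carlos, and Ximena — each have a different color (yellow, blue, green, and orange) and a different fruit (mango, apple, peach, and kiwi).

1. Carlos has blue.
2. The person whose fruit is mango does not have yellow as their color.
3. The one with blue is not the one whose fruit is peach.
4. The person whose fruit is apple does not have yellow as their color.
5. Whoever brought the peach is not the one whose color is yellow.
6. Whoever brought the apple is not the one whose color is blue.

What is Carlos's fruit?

mango

With clues 1–3, peach is impossible for Carlos's fruit.
With clues 1–5, kiwi is impossible for Carlos's fruit.
With clues 1–6, apple is impossible for Carlos's fruit.
That leaves mango.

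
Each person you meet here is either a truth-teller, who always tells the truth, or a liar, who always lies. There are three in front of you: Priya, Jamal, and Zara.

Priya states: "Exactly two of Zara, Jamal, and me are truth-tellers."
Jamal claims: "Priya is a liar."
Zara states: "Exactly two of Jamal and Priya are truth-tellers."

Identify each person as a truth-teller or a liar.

Priya: liar, Jamal: truth-teller, Zara: liar

Consider Priya. Suppose Priya is a truth-teller.
Then no assignment of the remaining roles makes every statement match its speaker's type — contradiction.
So Priya is a liar.
With that fixed, Jamal's statement is true, so Jamal is a truth-teller.
With that fixed, Zara's statement is false, so Zara is a liar.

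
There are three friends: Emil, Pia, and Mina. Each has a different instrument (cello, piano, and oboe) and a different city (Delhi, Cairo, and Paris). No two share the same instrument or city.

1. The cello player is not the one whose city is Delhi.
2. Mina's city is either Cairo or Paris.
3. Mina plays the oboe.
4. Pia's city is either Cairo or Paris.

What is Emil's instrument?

With clues 1–3, oboe is impossible for Emil's instrument.
With clues 1–4, cello is impossible for Emil's instrument.
That leaves piano.

piano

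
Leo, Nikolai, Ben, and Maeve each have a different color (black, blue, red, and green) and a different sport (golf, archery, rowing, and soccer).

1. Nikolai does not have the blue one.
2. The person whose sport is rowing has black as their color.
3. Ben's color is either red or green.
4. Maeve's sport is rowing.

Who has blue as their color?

Leo

Clue 1 rules out Nikolai for the one with color blue.
With clues 1–3, Ben is impossible for the one with color blue.
With clues 1–4, Maeve is impossible for the one with color blue.
That leaves Leo.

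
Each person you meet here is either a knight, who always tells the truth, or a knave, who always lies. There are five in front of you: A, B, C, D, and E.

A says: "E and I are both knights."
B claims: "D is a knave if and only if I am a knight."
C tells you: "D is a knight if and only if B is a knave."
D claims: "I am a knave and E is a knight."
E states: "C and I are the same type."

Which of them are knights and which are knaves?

Consider A. Suppose A is a knight.
Then no assignment of the remaining roles makes every statement match its speaker's type — contradiction.
So A is a knave.
Consider B. Suppose B is a knave.
Then no assignment of the remaining roles makes every statement match its speaker's type — contradiction.
So B is a knight.
Consider C. Suppose C is a knave.
Then whichever role E has, E's statement has the wrong truth value — contradiction.
So C is a knight.
Consider D. Suppose D is a knight.
Then B's statement comes out false, contradicting B being a knight.
So D is a knave.
Consider E. Suppose E is a knight.
Then D's statement comes out true, contradicting D being a knave.
So E is a knave.

A: knave, B: knight, C: knight, D: knave, E: knave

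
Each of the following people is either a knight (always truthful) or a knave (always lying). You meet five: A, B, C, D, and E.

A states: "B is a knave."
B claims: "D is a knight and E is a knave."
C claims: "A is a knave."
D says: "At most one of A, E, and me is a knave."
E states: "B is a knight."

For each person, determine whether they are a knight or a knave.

A: knight, B: knave, C: knave, D: knave, E: knave

Consider A. Suppose A is a knave.
Then no assignment of the remaining roles makes every statement match its speaker's type — contradiction.
So A is a knight.
With that fixed, C's statement is false, so C is a knave.
Consider B. Suppose B is a knight.
Then A's statement comes out false, contradicting A being a knight.
So B is a knave.
With that fixed, E's statement is false, so E is a knave.
Consider D. Suppose D is a knight.
Then B's statement comes out true, contradicting B being a knave.
So D is a knave.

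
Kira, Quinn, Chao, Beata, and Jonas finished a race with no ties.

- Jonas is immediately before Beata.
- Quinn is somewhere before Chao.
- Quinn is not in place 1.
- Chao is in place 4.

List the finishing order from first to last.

Jonas, Beata, Quinn, Chao, Kira

From clue 1: Beata is in {2,3,4,5}.
From clues 1–2: Quinn is in {1,2,3,4}.
From clues 1–3: Quinn is in {2,3,4}.
From clues 1–4: Jonas → place 1, Beata → place 2, Quinn → place 3, Chao → place 4, Kira → place 5.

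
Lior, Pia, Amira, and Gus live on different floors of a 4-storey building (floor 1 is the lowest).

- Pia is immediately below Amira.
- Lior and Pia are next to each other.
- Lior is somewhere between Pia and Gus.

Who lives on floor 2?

With clues 1–2, Amira and Gus are ruled out for floor 2.
With clues 1–3, Pia is ruled out for floor 2.
So floor 2 is Lior.

Lior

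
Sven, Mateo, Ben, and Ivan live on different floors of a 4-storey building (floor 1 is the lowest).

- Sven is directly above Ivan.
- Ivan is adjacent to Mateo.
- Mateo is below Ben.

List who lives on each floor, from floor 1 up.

Mateo, Ivan, Sven, Ben

From clue 1: Sven is in {2,3,4}.
From clues 1–2: Sven is in {3,4}.
From clues 1–3: Mateo → floor 1, Ivan → floor 2, Sven → floor 3, Ben → floor 4.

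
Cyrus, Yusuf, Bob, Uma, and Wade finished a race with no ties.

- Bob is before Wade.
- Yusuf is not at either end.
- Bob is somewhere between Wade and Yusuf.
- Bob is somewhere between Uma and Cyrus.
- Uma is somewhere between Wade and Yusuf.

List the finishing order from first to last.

Cyrus, Yusuf, Bob, Uma, Wade

From clue 1: Bob is in {1,2,3,4}.
From clues 1–2: Yusuf is in {2,3,4}.
From clues 1–3: Yusuf is in {2,3}.
From clues 1–4: Yusuf → place 2, Bob → place 3.
From clues 1–5: Cyrus → place 1, Uma → place 4, Wade → place 5.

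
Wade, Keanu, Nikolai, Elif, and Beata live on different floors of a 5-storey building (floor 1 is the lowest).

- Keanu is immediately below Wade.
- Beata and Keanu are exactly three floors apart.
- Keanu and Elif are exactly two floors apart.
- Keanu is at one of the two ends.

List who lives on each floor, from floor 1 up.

Keanu, Wade, Elif, Beata, Nikolai

From clue 1: Wade is in {2,3,4,5}.
From clues 1–2: Wade is in {2,3,5}.
From clues 1–4: Keanu → floor 1, Wade → floor 2, Elif → floor 3, Beata → floor 4, Nikolai → floor 5.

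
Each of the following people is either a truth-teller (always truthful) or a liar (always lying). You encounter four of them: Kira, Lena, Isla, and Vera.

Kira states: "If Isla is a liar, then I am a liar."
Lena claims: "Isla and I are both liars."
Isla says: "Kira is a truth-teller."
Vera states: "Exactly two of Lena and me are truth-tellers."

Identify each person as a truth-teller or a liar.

Consider Kira. Suppose Kira is a liar.
Then Kira's own statement would have to be false, but it can't be — contradiction.
So Kira is a truth-teller.
With that fixed, Isla's statement is true, so Isla is a truth-teller.
With that fixed, Lena's statement is false, so Lena is a liar.
With that fixed, Vera's statement is false, so Vera is a liar.

Kira: truth-teller, Lena: liar, Isla: truth-teller, Vera: liar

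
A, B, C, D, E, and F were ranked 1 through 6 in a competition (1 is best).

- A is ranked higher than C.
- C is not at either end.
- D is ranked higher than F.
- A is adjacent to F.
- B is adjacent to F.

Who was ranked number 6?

E

With clue 1, A is ruled out for rank 6.
With clues 1–2, C is ruled out for rank 6.
With clues 1–3, D is ruled out for rank 6.
With clues 1–4, F is ruled out for rank 6.
With clues 1–5, B is ruled out for rank 6.
So rank 6 is E.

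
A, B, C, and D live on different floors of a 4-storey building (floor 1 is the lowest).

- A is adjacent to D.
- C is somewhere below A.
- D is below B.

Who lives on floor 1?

C

With clues 1–2, A and D are ruled out for floor 1.
With clues 1–3, B is ruled out for floor 1.
So floor 1 is C.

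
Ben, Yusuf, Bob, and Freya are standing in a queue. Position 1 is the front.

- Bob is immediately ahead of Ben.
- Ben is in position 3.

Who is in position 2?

Bob

With clues 1–2, Ben, Freya, and Yusuf are ruled out for position 2.
So position 2 is Bob.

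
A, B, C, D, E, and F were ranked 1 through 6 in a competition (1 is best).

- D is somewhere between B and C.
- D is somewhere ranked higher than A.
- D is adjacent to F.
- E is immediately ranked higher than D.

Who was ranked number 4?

With clues 1–4, A, B, C, D, and E are ruled out for rank 4.
So rank 4 is F.

F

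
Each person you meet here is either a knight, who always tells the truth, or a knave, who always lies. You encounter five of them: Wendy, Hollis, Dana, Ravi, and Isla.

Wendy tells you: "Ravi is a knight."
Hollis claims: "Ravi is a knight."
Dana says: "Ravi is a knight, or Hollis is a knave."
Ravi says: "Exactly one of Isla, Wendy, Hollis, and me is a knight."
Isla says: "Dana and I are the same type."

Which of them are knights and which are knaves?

Wendy: knave, Hollis: knave, Dana: knight, Ravi: knave, Isla: knave

Consider Wendy. Suppose Wendy is a knight.
Then no assignment of the remaining roles makes every statement match its speaker's type — contradiction.
So Wendy is a knave.
Consider Hollis. Suppose Hollis is a knight.
Then no assignment of the remaining roles makes every statement match its speaker's type — contradiction.
So Hollis is a knave.
With that fixed, Dana's statement is true, so Dana is a knight.
Consider Ravi. Suppose Ravi is a knight.
Then Wendy's statement comes out true, contradicting Wendy being a knave.
So Ravi is a knave.
Consider Isla. Suppose Isla is a knight.
Then Ravi's statement comes out true, contradicting Ravi being a knave.
So Isla is a knave.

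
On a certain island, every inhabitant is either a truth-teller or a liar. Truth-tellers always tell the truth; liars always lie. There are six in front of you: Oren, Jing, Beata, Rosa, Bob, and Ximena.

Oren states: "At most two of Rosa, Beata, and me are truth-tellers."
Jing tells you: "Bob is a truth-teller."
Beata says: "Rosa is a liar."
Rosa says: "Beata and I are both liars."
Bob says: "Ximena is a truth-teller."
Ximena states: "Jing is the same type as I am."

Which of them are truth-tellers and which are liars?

Oren: truth-teller, Jing: truth-teller, Beata: truth-teller, Rosa: liar, Bob: truth-teller, Ximena: truth-teller

Consider Oren. Suppose Oren is a liar.
Then Oren's own statement would have to be false, but it can't be — contradiction.
So Oren is a truth-teller.
Consider Jing. Suppose Jing is a liar.
Then whichever role Ximena has, Ximena's statement has the wrong truth value — contradiction.
So Jing is a truth-teller.
Consider Beata. Suppose Beata is a liar.
Then whichever role Rosa has, Rosa's statement has the wrong truth value — contradiction.
So Beata is a truth-teller.
With that fixed, Rosa's statement is false, so Rosa is a liar.
Consider Bob. Suppose Bob is a liar.
Then Jing's statement comes out false, contradicting Jing being a truth-teller.
So Bob is a truth-teller.
Consider Ximena. Suppose Ximena is a liar.
Then Bob's statement comes out false, contradicting Bob being a truth-teller.
So Ximena is a truth-teller.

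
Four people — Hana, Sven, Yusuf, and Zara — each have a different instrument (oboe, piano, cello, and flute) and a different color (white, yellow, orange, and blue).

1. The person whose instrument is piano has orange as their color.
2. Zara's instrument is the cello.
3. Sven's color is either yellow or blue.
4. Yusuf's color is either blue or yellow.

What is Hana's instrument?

piano

With clues 1–2, cello is impossible for Hana's instrument.
With clues 1–4, flute and oboe are impossible for Hana's instrument.
That leaves piano.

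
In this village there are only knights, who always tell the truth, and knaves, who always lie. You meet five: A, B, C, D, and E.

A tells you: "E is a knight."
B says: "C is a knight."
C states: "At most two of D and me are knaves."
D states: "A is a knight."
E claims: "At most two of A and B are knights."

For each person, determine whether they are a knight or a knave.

Regardless of anyone's role, C's statement is true, so C is a knight.
With that fixed, E's statement is true, so E is a knight.
With that fixed, A's statement is true, so A is a knight.
With that fixed, B's statement is true, so B is a knight.
With that fixed, D's statement is true, so D is a knight.

A: knight, B: knight, C: knight, D: knight, E: knight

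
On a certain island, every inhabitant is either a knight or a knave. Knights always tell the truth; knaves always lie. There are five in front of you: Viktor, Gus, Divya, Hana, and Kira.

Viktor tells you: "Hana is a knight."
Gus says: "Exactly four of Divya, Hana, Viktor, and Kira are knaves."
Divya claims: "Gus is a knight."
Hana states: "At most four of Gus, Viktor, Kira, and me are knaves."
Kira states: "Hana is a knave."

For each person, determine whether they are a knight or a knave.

Viktor: knight, Gus: knave, Divya: knave, Hana: knight, Kira: knave

Regardless of anyone's role, Hana's statement is true, so Hana is a knight.
With that fixed, Kira's statement is false, so Kira is a knave.
With that fixed, Viktor's statement is true, so Viktor is a knight.
With that fixed, Gus's statement is false, so Gus is a knave.
With that fixed, Divya's statement is false, so Divya is a knave.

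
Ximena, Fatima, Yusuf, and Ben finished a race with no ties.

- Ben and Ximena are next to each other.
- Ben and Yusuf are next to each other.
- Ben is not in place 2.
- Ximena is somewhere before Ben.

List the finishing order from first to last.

Fatima, Ximena, Ben, Yusuf

From clues 1–2: Fatima is in {1,4}.
From clues 1–3: Fatima → place 1, Ben → place 3.
From clues 1–4: Ximena → place 2, Yusuf → place 4.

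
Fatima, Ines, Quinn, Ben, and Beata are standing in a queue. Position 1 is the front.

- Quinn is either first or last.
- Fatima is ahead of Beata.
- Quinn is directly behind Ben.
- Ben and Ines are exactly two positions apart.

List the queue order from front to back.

Fatima, Ines, Beata, Ben, Quinn

From clue 1: Quinn is in {1,5}.
From clues 1–3: Ben → position 4, Quinn → position 5.
From clues 1–4: Fatima → position 1, Ines → position 2, Beata → position 3.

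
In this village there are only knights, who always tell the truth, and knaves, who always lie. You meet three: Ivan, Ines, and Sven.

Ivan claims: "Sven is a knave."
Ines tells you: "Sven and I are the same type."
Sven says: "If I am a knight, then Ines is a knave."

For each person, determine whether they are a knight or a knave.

Consider Ivan. Suppose Ivan is a knight.
Then no assignment of the remaining roles makes every statement match its speaker's type — contradiction.
So Ivan is a knave.
Consider Ines. Suppose Ines is a knight.
Then whichever role Sven has, Sven's statement has the wrong truth value — contradiction.
So Ines is a knave.
With that fixed, Sven's statement is true, so Sven is a knight.

Ivan: knave, Ines: knave, Sven: knight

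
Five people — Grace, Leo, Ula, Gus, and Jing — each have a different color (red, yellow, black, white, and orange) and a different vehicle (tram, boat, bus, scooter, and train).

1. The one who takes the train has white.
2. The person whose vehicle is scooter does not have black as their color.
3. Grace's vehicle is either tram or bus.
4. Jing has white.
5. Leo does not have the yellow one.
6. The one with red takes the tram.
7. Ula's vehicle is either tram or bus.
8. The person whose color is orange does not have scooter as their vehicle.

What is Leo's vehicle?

With clues 1–4, train is impossible for Leo's vehicle.
With clues 1–7, bus and tram are impossible for Leo's vehicle.
With clues 1–8, scooter is impossible for Leo's vehicle.
That leaves boat.

boat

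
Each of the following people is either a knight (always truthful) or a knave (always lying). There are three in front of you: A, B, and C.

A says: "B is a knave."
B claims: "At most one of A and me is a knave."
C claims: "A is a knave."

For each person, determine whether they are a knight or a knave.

Consider A. Suppose A is a knight.
Then no assignment of the remaining roles makes every statement match its speaker's type — contradiction.
So A is a knave.
With that fixed, C's statement is true, so C is a knight.
Consider B. Suppose B is a knave.
Then A's statement comes out true, contradicting A being a knave.
So B is a knight.

A: knave, B: knight, C: knight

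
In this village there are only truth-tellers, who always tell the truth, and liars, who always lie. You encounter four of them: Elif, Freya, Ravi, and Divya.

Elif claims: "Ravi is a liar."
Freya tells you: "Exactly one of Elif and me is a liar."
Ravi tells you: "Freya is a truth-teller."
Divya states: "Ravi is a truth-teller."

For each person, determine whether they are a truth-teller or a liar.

Consider Elif. Suppose Elif is a truth-teller.
Then whichever role Freya has, Freya's statement has the wrong truth value — contradiction.
So Elif is a liar.
Consider Freya. Suppose Freya is a liar.
Then no assignment of the remaining roles makes every statement match its speaker's type — contradiction.
So Freya is a truth-teller.
With that fixed, Ravi's statement is true, so Ravi is a truth-teller.
With that fixed, Divya's statement is true, so Divya is a truth-teller.

Elif: liar, Freya: truth-teller, Ravi: truth-teller, Divya: truth-teller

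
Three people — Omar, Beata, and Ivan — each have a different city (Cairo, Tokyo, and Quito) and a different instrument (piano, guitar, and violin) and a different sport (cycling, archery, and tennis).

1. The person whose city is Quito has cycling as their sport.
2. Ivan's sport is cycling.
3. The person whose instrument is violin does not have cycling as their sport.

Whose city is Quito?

With clues 1–2, Beata and Omar are impossible for the one with city Quito.
That leaves Ivan.

Ivan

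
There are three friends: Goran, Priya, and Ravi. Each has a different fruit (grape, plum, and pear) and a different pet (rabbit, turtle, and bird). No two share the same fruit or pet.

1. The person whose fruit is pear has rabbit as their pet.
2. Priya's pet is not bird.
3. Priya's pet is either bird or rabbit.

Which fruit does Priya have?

With clues 1–3, grape and plum are impossible for Priya's fruit.
That leaves pear.

pear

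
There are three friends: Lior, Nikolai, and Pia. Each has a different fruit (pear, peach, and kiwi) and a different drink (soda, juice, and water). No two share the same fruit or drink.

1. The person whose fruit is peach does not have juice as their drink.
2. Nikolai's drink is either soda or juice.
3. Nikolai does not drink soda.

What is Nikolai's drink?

With clues 1–2, water is impossible for Nikolai's drink.
With clues 1–3, soda is impossible for Nikolai's drink.
That leaves juice.

juice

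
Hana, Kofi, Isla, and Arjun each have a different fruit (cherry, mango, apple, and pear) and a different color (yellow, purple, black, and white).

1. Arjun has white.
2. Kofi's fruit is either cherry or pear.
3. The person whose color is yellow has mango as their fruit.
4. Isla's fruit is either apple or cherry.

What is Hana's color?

yellow

Clue 1 rules out white for Hana's color.
With clues 1–4, black and purple are impossible for Hana's color.
That leaves yellow.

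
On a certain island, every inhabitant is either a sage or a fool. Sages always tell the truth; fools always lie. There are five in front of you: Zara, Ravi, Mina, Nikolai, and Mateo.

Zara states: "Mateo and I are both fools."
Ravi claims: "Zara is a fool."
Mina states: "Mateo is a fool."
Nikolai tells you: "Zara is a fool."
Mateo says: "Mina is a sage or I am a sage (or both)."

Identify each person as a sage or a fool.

Consider Zara. Suppose Zara is a sage.
Then Zara's own statement would have to be true, but it can't be — contradiction.
So Zara is a fool.
With that fixed, Ravi's statement is true, so Ravi is a sage.
With that fixed, Nikolai's statement is true, so Nikolai is a sage.
Consider Mina. Suppose Mina is a sage.
Then no assignment of the remaining roles makes every statement match its speaker's type — contradiction.
So Mina is a fool.
Consider Mateo. Suppose Mateo is a fool.
Then Zara's statement comes out true, contradicting Zara being a fool.
So Mateo is a sage.

Zara: fool, Ravi: sage, Mina: fool, Nikolai: sage, Mateo: sage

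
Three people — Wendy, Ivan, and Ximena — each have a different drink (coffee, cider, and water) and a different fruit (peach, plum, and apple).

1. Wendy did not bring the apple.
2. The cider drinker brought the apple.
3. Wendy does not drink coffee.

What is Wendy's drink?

With clues 1–2, cider is impossible for Wendy's drink.
With clues 1–3, coffee is impossible for Wendy's drink.
That leaves water.

water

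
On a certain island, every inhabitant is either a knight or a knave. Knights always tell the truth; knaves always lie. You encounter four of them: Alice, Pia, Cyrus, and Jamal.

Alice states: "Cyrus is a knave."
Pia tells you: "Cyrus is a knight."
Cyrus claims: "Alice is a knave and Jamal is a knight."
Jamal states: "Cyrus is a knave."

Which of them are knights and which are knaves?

Alice: knight, Pia: knave, Cyrus: knave, Jamal: knight

Consider Alice. Suppose Alice is a knave.
Then no assignment of the remaining roles makes every statement match its speaker's type — contradiction.
So Alice is a knight.
With that fixed, Cyrus's statement is false, so Cyrus is a knave.
With that fixed, Jamal's statement is true, so Jamal is a knight.
With that fixed, Pia's statement is false, so Pia is a knave.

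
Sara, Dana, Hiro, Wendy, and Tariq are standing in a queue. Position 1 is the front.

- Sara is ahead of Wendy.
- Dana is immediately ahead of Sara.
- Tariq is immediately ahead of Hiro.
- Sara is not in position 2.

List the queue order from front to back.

From clue 1: Sara is in {1,2,3,4}.
From clues 1–2: Sara is in {2,3,4}.
From clues 1–3: Sara is in {2,4}.
From clues 1–4: Tariq → position 1, Hiro → position 2, Dana → position 3, Sara → position 4, Wendy → position 5.

Tariq, Hiro, Dana, Sara, Wendy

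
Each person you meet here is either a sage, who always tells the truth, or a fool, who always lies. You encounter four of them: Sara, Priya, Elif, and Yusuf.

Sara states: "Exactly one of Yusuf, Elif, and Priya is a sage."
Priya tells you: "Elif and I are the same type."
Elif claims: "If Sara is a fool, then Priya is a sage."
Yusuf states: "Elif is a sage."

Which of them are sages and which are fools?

Sara: fool, Priya: sage, Elif: sage, Yusuf: sage

Consider Sara. Suppose Sara is a sage.
Then no assignment of the remaining roles makes every statement match its speaker's type — contradiction.
So Sara is a fool.
Consider Priya. Suppose Priya is a fool.
Then no assignment of the remaining roles makes every statement match its speaker's type — contradiction.
So Priya is a sage.
With that fixed, Elif's statement is true, so Elif is a sage.
With that fixed, Yusuf's statement is true, so Yusuf is a sage.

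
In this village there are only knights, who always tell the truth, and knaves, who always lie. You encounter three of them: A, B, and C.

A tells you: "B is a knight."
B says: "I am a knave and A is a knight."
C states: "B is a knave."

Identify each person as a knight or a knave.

A: knave, B: knave, C: knight

Consider A. Suppose A is a knight.
Then whichever role B has, B's statement has the wrong truth value — contradiction.
So A is a knave.
With that fixed, B's statement is false, so B is a knave.
With that fixed, C's statement is true, so C is a knight.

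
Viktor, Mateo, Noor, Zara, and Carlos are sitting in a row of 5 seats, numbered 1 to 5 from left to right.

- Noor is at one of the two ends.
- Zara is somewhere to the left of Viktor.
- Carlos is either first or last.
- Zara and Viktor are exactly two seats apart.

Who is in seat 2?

With clue 1, Noor is ruled out for seat 2.
With clues 1–3, Carlos and Viktor are ruled out for seat 2.
With clues 1–4, Mateo is ruled out for seat 2.
So seat 2 is Zara.

Zara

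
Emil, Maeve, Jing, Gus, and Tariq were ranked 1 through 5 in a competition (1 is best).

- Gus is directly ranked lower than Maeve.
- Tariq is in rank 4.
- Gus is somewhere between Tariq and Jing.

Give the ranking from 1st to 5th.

Jing, Maeve, Gus, Tariq, Emil

From clue 1: Maeve is in {1,2,3,4}.
From clues 1–2: Tariq → rank 4.
From clues 1–3: Jing → rank 1, Maeve → rank 2, Gus → rank 3, Emil → rank 5.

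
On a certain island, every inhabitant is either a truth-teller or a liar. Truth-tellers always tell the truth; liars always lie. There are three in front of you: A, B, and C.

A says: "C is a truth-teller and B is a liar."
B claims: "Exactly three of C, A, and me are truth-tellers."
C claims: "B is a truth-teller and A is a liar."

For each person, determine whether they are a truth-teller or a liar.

A: liar, B: liar, C: liar

Consider A. Suppose A is a truth-teller.
Then no assignment of the remaining roles makes every statement match its speaker's type — contradiction.
So A is a liar.
With that fixed, B's statement is false, so B is a liar.
With that fixed, C's statement is false, so C is a liar.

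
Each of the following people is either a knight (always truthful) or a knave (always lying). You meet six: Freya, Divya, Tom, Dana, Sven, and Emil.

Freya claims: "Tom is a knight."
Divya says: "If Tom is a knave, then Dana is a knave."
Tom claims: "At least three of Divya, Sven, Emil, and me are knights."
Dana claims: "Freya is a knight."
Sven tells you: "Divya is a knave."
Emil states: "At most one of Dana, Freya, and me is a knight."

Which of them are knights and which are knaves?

Freya: knave, Divya: knight, Tom: knave, Dana: knave, Sven: knave, Emil: knight

Consider Freya. Suppose Freya is a knight.
Then no assignment of the remaining roles makes every statement match its speaker's type — contradiction.
So Freya is a knave.
With that fixed, Dana's statement is false, so Dana is a knave.
With that fixed, Emil's statement is true, so Emil is a knight.
With that fixed, Divya's statement is true, so Divya is a knight.
With that fixed, Sven's statement is false, so Sven is a knave.
Consider Tom. Suppose Tom is a knight.
Then Freya's statement comes out true, contradicting Freya being a knave.
So Tom is a knave.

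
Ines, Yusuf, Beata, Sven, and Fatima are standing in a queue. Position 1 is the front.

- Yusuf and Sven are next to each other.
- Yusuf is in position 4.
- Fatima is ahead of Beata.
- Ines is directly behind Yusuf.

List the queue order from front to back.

Fatima, Beata, Sven, Yusuf, Ines

From clues 1–2: Yusuf → position 4.
From clues 1–3: Sven is in {3,5}.
From clues 1–4: Fatima → position 1, Beata → position 2, Sven → position 3, Ines → position 5.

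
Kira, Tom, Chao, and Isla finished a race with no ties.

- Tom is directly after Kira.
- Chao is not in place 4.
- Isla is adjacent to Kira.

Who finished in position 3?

Kira

With clues 1–2, Isla is ruled out for place 3.
With clues 1–3, Chao and Tom are ruled out for place 3.
So place 3 is Kira.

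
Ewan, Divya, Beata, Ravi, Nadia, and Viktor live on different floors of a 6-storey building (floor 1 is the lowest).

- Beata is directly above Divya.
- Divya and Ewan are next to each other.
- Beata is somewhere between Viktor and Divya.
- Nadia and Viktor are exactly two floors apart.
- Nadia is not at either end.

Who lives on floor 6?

Viktor

With clue 1, Divya is ruled out for floor 6.
With clues 1–2, Ewan is ruled out for floor 6.
With clues 1–3, Beata is ruled out for floor 6.
With clues 1–4, Ravi is ruled out for floor 6.
With clues 1–5, Nadia is ruled out for floor 6.
So floor 6 is Viktor.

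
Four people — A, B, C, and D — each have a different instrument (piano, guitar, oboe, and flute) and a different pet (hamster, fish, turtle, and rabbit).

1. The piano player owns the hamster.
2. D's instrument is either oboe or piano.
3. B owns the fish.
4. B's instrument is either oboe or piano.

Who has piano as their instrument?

D

With clues 1–3, B is impossible for the one with instrument piano.
With clues 1–4, A and C are impossible for the one with instrument piano.
That leaves D.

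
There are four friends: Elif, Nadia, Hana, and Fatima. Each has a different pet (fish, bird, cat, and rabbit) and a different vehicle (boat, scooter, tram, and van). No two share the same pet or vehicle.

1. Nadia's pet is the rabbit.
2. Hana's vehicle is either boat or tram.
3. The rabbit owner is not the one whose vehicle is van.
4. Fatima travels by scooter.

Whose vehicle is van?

With clues 1–2, Hana is impossible for the one with vehicle van.
With clues 1–3, Nadia is impossible for the one with vehicle van.
With clues 1–4, Fatima is impossible for the one with vehicle van.
That leaves Elif.

Elif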